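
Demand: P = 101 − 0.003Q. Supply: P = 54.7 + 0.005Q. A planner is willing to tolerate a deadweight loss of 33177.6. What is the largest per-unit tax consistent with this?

23.04

Competitive equilibrium: 101 − 0.003Q = 54.7 + 0.005Q → Q* = 5787.5, P* = 83.6375.
A tax t gives ΔQ = t/0.008 and wedge t, so DWL = t²/0.016.
t²/0.016 = 33177.6 → t² = 530.8416 → t = 23.04.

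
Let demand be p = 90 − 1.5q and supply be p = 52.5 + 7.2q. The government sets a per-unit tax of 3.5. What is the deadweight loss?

Competitive equilibrium: 90 − 1.5q = 52.5 + 7.2q → q* = 4.3103, p* = 83.5345.
With the tax, the buyer price exceeds the seller price by 3.5: (90 − 1.5q) − (52.5 + 7.2q) = 3.5 → q' = 3.908.
Δq = 4.3103 − 3.908 = 0.4023; the wedge equals the tax, 3.5.
DWL = ½ × 0.4023 × 3.5 = 0.70.

0.70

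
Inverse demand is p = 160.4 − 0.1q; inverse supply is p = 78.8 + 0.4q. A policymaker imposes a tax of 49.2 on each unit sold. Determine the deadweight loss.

2420.64

Competitive equilibrium: 160.4 − 0.1q = 78.8 + 0.4q → q* = 163.2, p* = 144.08.
With the tax, the buyer price exceeds the seller price by 49.2: (160.4 − 0.1q) − (78.8 + 0.4q) = 49.2 → q' = 64.8.
Δq = 163.2 − 64.8 = 98.4; the wedge equals the tax, 49.2.
Deadweight loss = ½ × 98.4 × 49.2 = 2420.64.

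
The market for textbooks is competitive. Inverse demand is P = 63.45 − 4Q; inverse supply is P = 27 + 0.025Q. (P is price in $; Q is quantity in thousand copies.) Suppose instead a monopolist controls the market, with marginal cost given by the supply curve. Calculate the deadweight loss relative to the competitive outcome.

Competitive equilibrium: 63.45 − 4Q = 27 + 0.025Q → Q* = 9.0559, P* = 27.2264.
Marginal revenue: MR = 63.45 − 8Q. Set MR = MC: 63.45 − 8Q = 27 + 0.025Q → Q_m = 4.5421.
Price P_m = 63.45 − 4·4.5421 = 45.2816; MC(Q_m) = 27 + 0.025·4.5421 = 27.1136.
Competitive Q* = 9.0559, so ΔQ = 4.5138; wedge = 45.2816 − 27.1136 = 18.168.
DWL = ½ × 4.5138 × 18.168 = $41 thousand.

$41 thousand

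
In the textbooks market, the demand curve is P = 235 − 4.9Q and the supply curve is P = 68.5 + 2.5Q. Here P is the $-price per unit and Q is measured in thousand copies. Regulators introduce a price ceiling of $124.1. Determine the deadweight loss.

Competitive equilibrium: 235 − 4.9Q = 68.5 + 2.5Q → Q* = 22.5, P* = 124.75.
At the ceiling P = 124.1, quantity supplied = (124.1 − 68.5)/2.5 = 22.24.
Willingness to pay at Q' = 22.24: 235 − 4.9·22.24 = 126.024.
ΔQ = 22.5 − 22.24 = 0.26; wedge = 126.024 − 124.1 = 1.924.
Deadweight loss = ½ × 0.26 × 1.924 = $0.25 thousand.

$0.25 thousand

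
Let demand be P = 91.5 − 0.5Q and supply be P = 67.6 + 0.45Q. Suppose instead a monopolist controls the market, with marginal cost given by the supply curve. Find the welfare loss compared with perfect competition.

35.75

Competitive equilibrium: 91.5 − 0.5Q = 67.6 + 0.45Q → Q* = 25.1579, P* = 78.9211.
Marginal revenue: MR = 91.5 − Q. Set MR = MC: 91.5 − Q = 67.6 + 0.45Q → Q_m = 16.4828.
Price P_m = 91.5 − 0.5·16.4828 = 83.2586; MC(Q_m) = 67.6 + 0.45·16.4828 = 75.0173.
Competitive Q* = 25.1579, so ΔQ = 8.6751; wedge = 83.2586 − 75.0173 = 8.2413.
Deadweight loss = ½ × 8.6751 × 8.2413 = 35.75.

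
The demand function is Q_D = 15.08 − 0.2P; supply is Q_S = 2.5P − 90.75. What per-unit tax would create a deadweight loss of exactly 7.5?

In inverse form: demand P = 75.4 − 5Q, supply P = 36.3 + 0.4Q.
Competitive equilibrium: 75.4 − 5Q = 36.3 + 0.4Q → Q* = 7.2407, P* = 39.1963.
A tax t gives ΔQ = t/5.4 and wedge t, so DWL = t²/10.8.
t²/10.8 = 7.5 → t² = 81 → t = 9.

9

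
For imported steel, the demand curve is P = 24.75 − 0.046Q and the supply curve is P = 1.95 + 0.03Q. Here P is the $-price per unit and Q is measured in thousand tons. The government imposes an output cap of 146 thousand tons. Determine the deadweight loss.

$901.208 thousand

Competitive equilibrium: 24.75 − 0.046Q = 1.95 + 0.03Q → Q* = 300, P* = 10.95.
At Q = 146: demand price = 24.75 − 0.046·146 = 18.034; supply price = 1.95 + 0.03·146 = 6.33.
ΔQ = 300 − 146 = 154; wedge = 18.034 − 6.33 = 11.704.
Welfare loss = ½ × 154 × 11.704 = $901.208 thousand.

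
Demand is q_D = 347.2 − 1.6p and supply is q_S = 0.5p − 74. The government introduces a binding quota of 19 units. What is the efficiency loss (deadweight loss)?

69.67

In inverse form: demand p = 217 − 0.625q, supply p = 148 + 2q.
Competitive equilibrium: 217 − 0.625q = 148 + 2q → q* = 26.2857, p* = 200.5714.
At q = 19: demand price = 217 − 0.625·19 = 205.125; supply price = 148 + 2·19 = 186.
Δq = 26.2857 − 19 = 7.2857; wedge = 205.125 − 186 = 19.125.
The triangle = ½ × 7.2857 × 19.125 = 69.67.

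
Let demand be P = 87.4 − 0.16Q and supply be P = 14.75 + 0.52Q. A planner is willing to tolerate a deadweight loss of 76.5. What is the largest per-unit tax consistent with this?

10.2

Competitive equilibrium: 87.4 − 0.16Q = 14.75 + 0.52Q → Q* = 106.8382, P* = 70.3059.
A tax t gives ΔQ = t/0.68 and wedge t, so DWL = t²/1.36.
t²/1.36 = 76.5 → t² = 104.04 → t = 10.2.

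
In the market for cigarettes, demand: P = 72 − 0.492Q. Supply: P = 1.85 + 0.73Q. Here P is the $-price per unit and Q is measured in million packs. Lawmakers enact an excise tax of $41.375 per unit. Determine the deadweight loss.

Competitive equilibrium: 72 − 0.492Q = 1.85 + 0.73Q → Q* = 57.4059, P* = 43.7563.
With the tax, the buyer price exceeds the seller price by 41.375: (72 − 0.492Q) − (1.85 + 0.73Q) = 41.375 → Q' = 23.5475.
ΔQ = 57.4059 − 23.5475 = 33.8584; the wedge equals the tax, 41.375.
Deadweight loss = ½ × 33.8584 × 41.375 = $700.45 million.

$700.45 million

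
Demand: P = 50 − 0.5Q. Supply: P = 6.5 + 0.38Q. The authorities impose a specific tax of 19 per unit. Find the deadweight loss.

205.11

Competitive equilibrium: 50 − 0.5Q = 6.5 + 0.38Q → Q* = 49.4318, P* = 25.2841.
With the tax, the buyer price exceeds the seller price by 19: (50 − 0.5Q) − (6.5 + 0.38Q) = 19 → Q' = 27.8409.
ΔQ = 49.4318 − 27.8409 = 21.5909; the wedge equals the tax, 19.
Deadweight loss = ½ × 21.5909 × 19 = 205.11.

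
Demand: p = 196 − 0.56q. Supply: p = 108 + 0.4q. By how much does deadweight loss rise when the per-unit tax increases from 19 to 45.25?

Competitive equilibrium: 196 − 0.56q = 108 + 0.4q → q* = 91.6667, p* = 144.6667.
For a per-unit tax t: Δq = t/0.96, so DWL = ½·t·(t/0.96) = t²/1.92.
At t = 19: DWL = 188.021. At t = 45.25: DWL = 1066.439.
Increase = 1066.439 − 188.021 = 878.42.

878.42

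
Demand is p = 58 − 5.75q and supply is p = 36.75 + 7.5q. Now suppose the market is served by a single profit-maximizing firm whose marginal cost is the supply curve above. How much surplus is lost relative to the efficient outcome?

Competitive equilibrium: 58 − 5.75q = 36.75 + 7.5q → q* = 1.6038, p* = 48.7783.
Marginal revenue: MR = 58 − 11.5q. Set MR = MC: 58 − 11.5q = 36.75 + 7.5q → q_m = 1.1184.
Price p_m = 58 − 5.75·1.1184 = 51.5692; MC(q_m) = 36.75 + 7.5·1.1184 = 45.138.
Competitive q* = 1.6038, so Δq = 0.4854; wedge = 51.5692 − 45.138 = 6.4312.
The triangle = ½ × 0.4854 × 6.4312 = 1.56.

1.56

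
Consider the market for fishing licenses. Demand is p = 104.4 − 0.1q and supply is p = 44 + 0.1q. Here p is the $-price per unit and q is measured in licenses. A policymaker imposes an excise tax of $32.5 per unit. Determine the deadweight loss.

Competitive equilibrium: 104.4 − 0.1q = 44 + 0.1q → q* = 302, p* = 74.2.
With the tax, the buyer price exceeds the seller price by 32.5: (104.4 − 0.1q) − (44 + 0.1q) = 32.5 → q' = 139.5.
Δq = 302 − 139.5 = 162.5; the wedge equals the tax, 32.5.
Deadweight loss = ½ × 162.5 × 32.5 = $2640.625.

$2640.625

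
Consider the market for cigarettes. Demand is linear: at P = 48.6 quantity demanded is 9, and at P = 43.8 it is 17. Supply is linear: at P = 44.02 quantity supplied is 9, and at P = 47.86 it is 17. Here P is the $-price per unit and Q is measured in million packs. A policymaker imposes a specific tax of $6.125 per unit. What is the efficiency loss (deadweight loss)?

Demand slope = (43.8 − 48.6)/(17 − 9) = −0.6, so P = 54 − 0.6Q.
Supply slope = (47.86 − 44.02)/(17 − 9) = 0.48, so P = 39.7 + 0.48Q.
Competitive equilibrium: 54 − 0.6Q = 39.7 + 0.48Q → Q* = 13.2407, P* = 46.0556.
With the tax, the buyer price exceeds the seller price by 6.125: (54 − 0.6Q) − (39.7 + 0.48Q) = 6.125 → Q' = 7.5694.
ΔQ = 13.2407 − 7.5694 = 5.6713; the wedge equals the tax, 6.125.
Deadweight loss = ½ × 5.6713 × 6.125 = $17.37 million.

$17.37 million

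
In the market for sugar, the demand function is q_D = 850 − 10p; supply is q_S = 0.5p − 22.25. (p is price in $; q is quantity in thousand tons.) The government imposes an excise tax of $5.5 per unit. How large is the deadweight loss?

In inverse form: demand p = 85 − 0.1q, supply p = 44.5 + 2q.
Competitive equilibrium: 85 − 0.1q = 44.5 + 2q → q* = 19.2857, p* = 83.0714.
With the tax, the buyer price exceeds the seller price by 5.5: (85 − 0.1q) − (44.5 + 2q) = 5.5 → q' = 16.6667.
Δq = 19.2857 − 16.6667 = 2.619; the wedge equals the tax, 5.5.
DWL = ½ × 2.619 × 5.5 = $7.20 thousand.

$7.20 thousand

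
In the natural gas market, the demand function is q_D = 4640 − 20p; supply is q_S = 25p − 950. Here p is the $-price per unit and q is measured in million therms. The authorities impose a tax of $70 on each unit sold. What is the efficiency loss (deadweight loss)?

In inverse form: demand p = 232 − 0.05q, supply p = 38 + 0.04q.
Competitive equilibrium: 232 − 0.05q = 38 + 0.04q → q* = 2155.5556, p* = 124.2222.
With the tax, the buyer price exceeds the seller price by 70: (232 − 0.05q) − (38 + 0.04q) = 70 → q' = 1377.7778.
Δq = 2155.5556 − 1377.7778 = 777.7778; the wedge equals the tax, 70.
Welfare loss = ½ × 777.7778 × 70 = $27222.22 million.

$27222.22 million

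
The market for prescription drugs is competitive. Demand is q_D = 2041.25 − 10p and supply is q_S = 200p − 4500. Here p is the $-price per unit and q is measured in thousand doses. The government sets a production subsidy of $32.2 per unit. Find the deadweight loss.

$4937.33 thousand

In inverse form: demand p = 204.125 − 0.1q, supply p = 22.5 + 0.005q.
Competitive equilibrium: 204.125 − 0.1q = 22.5 + 0.005q → q* = 1729.7619, p* = 31.1488.
The subsidy lowers effective supply by 32.2: p = 0.005q − 9.7.
New quantity: 204.125 − 0.1q = 0.005q − 9.7 → q' = 2036.4286.
Overproduction Δq = 2036.4286 − 1729.7619 = 306.6667; wedge = subsidy = 32.2.
Deadweight loss = ½ × 306.6667 × 32.2 = $4937.33 thousand.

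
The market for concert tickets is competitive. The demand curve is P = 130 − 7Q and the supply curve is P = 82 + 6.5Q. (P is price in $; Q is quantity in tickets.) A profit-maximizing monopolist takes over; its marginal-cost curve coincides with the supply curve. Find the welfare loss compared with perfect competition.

Competitive equilibrium: 130 − 7Q = 82 + 6.5Q → Q* = 3.5556, P* = 105.1111.
Marginal revenue: MR = 130 − 14Q. Set MR = MC: 130 − 14Q = 82 + 6.5Q → Q_m = 2.3415.
Price P_m = 130 − 7·2.3415 = 113.6095; MC(Q_m) = 82 + 6.5·2.3415 = 97.2198.
Competitive Q* = 3.5556, so ΔQ = 1.2141; wedge = 113.6095 − 97.2198 = 16.3897.
The triangle = ½ × 1.2141 × 16.3897 = $9.95.

$9.95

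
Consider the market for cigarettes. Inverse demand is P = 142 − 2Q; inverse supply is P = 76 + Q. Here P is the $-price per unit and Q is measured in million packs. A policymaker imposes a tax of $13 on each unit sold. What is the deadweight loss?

$28.17 million

Competitive equilibrium: 142 − 2Q = 76 + Q → Q* = 22, P* = 98.
With the tax, the buyer price exceeds the seller price by 13: (142 − 2Q) − (76 + Q) = 13 → Q' = 17.6667.
ΔQ = 22 − 17.6667 = 4.3333; the wedge equals the tax, 13.
Welfare loss = ½ × 4.3333 × 13 = $28.17 million.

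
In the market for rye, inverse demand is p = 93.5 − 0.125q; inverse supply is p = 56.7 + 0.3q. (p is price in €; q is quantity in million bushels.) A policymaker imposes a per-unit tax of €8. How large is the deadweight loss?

Competitive equilibrium: 93.5 − 0.125q = 56.7 + 0.3q → q* = 86.5882, p* = 82.6765.
With the tax, the buyer price exceeds the seller price by 8: (93.5 − 0.125q) − (56.7 + 0.3q) = 8 → q' = 67.7647.
Δq = 86.5882 − 67.7647 = 18.8235; the wedge equals the tax, 8.
DWL = ½ × 18.8235 × 8 = €75.29 million.

€75.29 million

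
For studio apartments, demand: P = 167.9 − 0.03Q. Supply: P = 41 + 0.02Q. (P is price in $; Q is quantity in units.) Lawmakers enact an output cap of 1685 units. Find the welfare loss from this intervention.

$18190.225

Competitive equilibrium: 167.9 − 0.03Q = 41 + 0.02Q → Q* = 2538, P* = 91.76.
At Q = 1685: demand price = 167.9 − 0.03·1685 = 117.35; supply price = 41 + 0.02·1685 = 74.7.
ΔQ = 2538 − 1685 = 853; wedge = 117.35 − 74.7 = 42.65.
DWL = ½ × 853 × 42.65 = $18190.225.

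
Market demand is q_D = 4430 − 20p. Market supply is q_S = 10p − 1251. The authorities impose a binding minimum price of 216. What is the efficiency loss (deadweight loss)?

21280.03

In inverse form: demand p = 221.5 − 0.05q, supply p = 125.1 + 0.1q.
Competitive equilibrium: 221.5 − 0.05q = 125.1 + 0.1q → q* = 642.6667, p* = 189.3667.
At the floor p = 216, quantity demanded = (221.5 − 216)/0.05 = 110.
Sellers' marginal cost at q' = 110: 125.1 + 0.1·110 = 136.1.
Δq = 642.6667 − 110 = 532.6667; wedge = 216 − 136.1 = 79.9.
Welfare loss = ½ × 532.6667 × 79.9 = 21280.03.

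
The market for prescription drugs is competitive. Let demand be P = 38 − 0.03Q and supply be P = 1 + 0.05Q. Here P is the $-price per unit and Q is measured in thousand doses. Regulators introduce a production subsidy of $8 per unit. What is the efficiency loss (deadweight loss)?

Competitive equilibrium: 38 − 0.03Q = 1 + 0.05Q → Q* = 462.5, P* = 24.125.
The subsidy lowers effective supply by 8: P = 0.05Q − 7.
New quantity: 38 − 0.03Q = 0.05Q − 7 → Q' = 562.5.
Overproduction ΔQ = 562.5 − 462.5 = 100; wedge = subsidy = 8.
Deadweight loss = ½ × 100 × 8 = $400 thousand.

$400 thousand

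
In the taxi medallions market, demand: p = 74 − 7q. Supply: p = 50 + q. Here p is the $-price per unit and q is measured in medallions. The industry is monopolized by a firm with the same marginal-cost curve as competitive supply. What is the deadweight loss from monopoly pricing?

Competitive equilibrium: 74 − 7q = 50 + q → q* = 3, p* = 53.
Marginal revenue: MR = 74 − 14q. Set MR = MC: 74 − 14q = 50 + q → q_m = 1.6.
Price p_m = 74 − 7·1.6 = 62.8; MC(q_m) = 50 + 1·1.6 = 51.6.
Competitive q* = 3, so Δq = 1.4; wedge = 62.8 − 51.6 = 11.2.
Deadweight loss = ½ × 1.4 × 11.2 = $7.84.

$7.84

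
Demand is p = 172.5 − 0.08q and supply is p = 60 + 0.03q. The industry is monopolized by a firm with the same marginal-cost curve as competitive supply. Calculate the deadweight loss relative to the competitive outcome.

10198.94

Competitive equilibrium: 172.5 − 0.08q = 60 + 0.03q → q* = 1022.7273, p* = 90.6818.
Marginal revenue: MR = 172.5 − 0.16q. Set MR = MC: 172.5 − 0.16q = 60 + 0.03q → q_m = 592.1053.
Price p_m = 172.5 − 0.08·592.1053 = 125.1316; MC(q_m) = 60 + 0.03·592.1053 = 77.7632.
Competitive q* = 1022.7273, so Δq = 430.622; wedge = 125.1316 − 77.7632 = 47.3684.
DWL = ½ × 430.622 × 47.3684 = 10198.94.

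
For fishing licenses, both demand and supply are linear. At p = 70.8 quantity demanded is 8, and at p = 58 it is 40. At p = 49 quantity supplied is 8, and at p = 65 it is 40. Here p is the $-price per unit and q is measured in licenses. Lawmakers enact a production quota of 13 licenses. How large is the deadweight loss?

Demand slope = (58 − 70.8)/(40 − 8) = −0.4, so p = 74 − 0.4q.
Supply slope = (65 − 49)/(40 − 8) = 0.5, so p = 45 + 0.5q.
Competitive equilibrium: 74 − 0.4q = 45 + 0.5q → q* = 32.2222, p* = 61.1111.
At q = 13: demand price = 74 − 0.4·13 = 68.8; supply price = 45 + 0.5·13 = 51.5.
Δq = 32.2222 − 13 = 19.2222; wedge = 68.8 − 51.5 = 17.3.
Deadweight loss = ½ × 19.2222 × 17.3 = $166.27.

$166.27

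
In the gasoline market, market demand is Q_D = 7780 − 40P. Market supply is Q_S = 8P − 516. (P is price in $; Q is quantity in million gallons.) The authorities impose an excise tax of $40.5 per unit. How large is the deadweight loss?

$5467.50 million

In inverse form: demand P = 194.5 − 0.025Q, supply P = 64.5 + 0.125Q.
Competitive equilibrium: 194.5 − 0.025Q = 64.5 + 0.125Q → Q* = 866.6667, P* = 172.8333.
With the tax, the buyer price exceeds the seller price by 40.5: (194.5 − 0.025Q) − (64.5 + 0.125Q) = 40.5 → Q' = 596.6667.
ΔQ = 866.6667 − 596.6667 = 270; the wedge equals the tax, 40.5.
Deadweight loss = ½ × 270 × 40.5 = $5467.50 million.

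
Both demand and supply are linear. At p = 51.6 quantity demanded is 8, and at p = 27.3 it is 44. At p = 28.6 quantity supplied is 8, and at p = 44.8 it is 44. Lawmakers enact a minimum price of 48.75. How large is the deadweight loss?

Demand slope = (27.3 − 51.6)/(44 − 8) = −0.675, so p = 57 − 0.675q.
Supply slope = (44.8 − 28.6)/(44 − 8) = 0.45, so p = 25 + 0.45q.
Competitive equilibrium: 57 − 0.675q = 25 + 0.45q → q* = 28.4444, p* = 37.8.
At the floor p = 48.75, quantity demanded = (57 − 48.75)/0.675 = 12.2222.
Sellers' marginal cost at q' = 12.2222: 25 + 0.45·12.2222 = 30.5.
Δq = 28.4444 − 12.2222 = 16.2222; wedge = 48.75 − 30.5 = 18.25.
The triangle = ½ × 16.2222 × 18.25 = 148.03.

148.03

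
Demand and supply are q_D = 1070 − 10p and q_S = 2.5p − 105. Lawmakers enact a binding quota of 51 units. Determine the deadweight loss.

1560.25

In inverse form: demand p = 107 − 0.1q, supply p = 42 + 0.4q.
Competitive equilibrium: 107 − 0.1q = 42 + 0.4q → q* = 130, p* = 94.
At q = 51: demand price = 107 − 0.1·51 = 101.9; supply price = 42 + 0.4·51 = 62.4.
Δq = 130 − 51 = 79; wedge = 101.9 − 62.4 = 39.5.
The triangle = ½ × 79 × 39.5 = 1560.25.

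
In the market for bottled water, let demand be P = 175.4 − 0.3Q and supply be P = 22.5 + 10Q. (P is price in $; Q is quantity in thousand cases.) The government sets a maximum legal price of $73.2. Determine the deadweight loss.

Competitive equilibrium: 175.4 − 0.3Q = 22.5 + 10Q → Q* = 14.8447, P* = 170.9466.
At the ceiling P = 73.2, quantity supplied = (73.2 − 22.5)/10 = 5.07.
Willingness to pay at Q' = 5.07: 175.4 − 0.3·5.07 = 173.879.
ΔQ = 14.8447 − 5.07 = 9.7747; wedge = 173.879 − 73.2 = 100.679.
DWL = ½ × 9.7747 × 100.679 = $492.05 thousand.

$492.05 thousand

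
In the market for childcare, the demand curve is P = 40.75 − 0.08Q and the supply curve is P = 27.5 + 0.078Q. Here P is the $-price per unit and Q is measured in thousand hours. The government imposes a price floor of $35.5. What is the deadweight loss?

$26.27 thousand

Competitive equilibrium: 40.75 − 0.08Q = 27.5 + 0.078Q → Q* = 83.8608, P* = 34.0411.
At the floor P = 35.5, quantity demanded = (40.75 − 35.5)/0.08 = 65.625.
Sellers' marginal cost at Q' = 65.625: 27.5 + 0.078·65.625 = 32.6188.
ΔQ = 83.8608 − 65.625 = 18.2358; wedge = 35.5 − 32.6188 = 2.8812.
The triangle = ½ × 18.2358 × 2.8812 = $26.27 thousand.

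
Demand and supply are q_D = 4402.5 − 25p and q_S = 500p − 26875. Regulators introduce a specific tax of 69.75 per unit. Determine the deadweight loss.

In inverse form: demand p = 176.1 − 0.04q, supply p = 53.75 + 0.002q.
Competitive equilibrium: 176.1 − 0.04q = 53.75 + 0.002q → q* = 2913.0952, p* = 59.5762.
With the tax, the buyer price exceeds the seller price by 69.75: (176.1 − 0.04q) − (53.75 + 0.002q) = 69.75 → q' = 1252.381.
Δq = 2913.0952 − 1252.381 = 1660.7142; the wedge equals the tax, 69.75.
Deadweight loss = ½ × 1660.7142 × 69.75 = 57917.41.

57917.41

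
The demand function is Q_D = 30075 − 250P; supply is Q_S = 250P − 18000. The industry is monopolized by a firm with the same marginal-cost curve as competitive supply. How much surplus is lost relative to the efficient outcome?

In inverse form: demand P = 120.3 − 0.004Q, supply P = 72 + 0.004Q.
Competitive equilibrium: 120.3 − 0.004Q = 72 + 0.004Q → Q* = 6037.5, P* = 96.15.
Marginal revenue: MR = 120.3 − 0.008Q. Set MR = MC: 120.3 − 0.008Q = 72 + 0.004Q → Q_m = 4025.
Price P_m = 120.3 − 0.004·4025 = 104.2; MC(Q_m) = 72 + 0.004·4025 = 88.1.
Competitive Q* = 6037.5, so ΔQ = 2012.5; wedge = 104.2 − 88.1 = 16.1.
Deadweight loss = ½ × 2012.5 × 16.1 = 16200.625.

16200.625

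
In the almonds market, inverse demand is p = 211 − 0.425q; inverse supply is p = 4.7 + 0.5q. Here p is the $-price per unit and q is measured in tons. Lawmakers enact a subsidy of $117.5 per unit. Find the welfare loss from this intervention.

Competitive equilibrium: 211 − 0.425q = 4.7 + 0.5q → q* = 223.027, p* = 116.2135.
The subsidy lowers effective supply by 117.5: p = 0.5q − 112.8.
New quantity: 211 − 0.425q = 0.5q − 112.8 → q' = 350.0541.
Overproduction Δq = 350.0541 − 223.027 = 127.0271; wedge = subsidy = 117.5.
DWL = ½ × 127.0271 × 117.5 = $7462.84.

$7462.84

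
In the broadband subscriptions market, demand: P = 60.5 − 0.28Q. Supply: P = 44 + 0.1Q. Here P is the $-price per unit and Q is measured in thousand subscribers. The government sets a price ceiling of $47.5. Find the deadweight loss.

Competitive equilibrium: 60.5 − 0.28Q = 44 + 0.1Q → Q* = 43.4211, P* = 48.3421.
At the ceiling P = 47.5, quantity supplied = (47.5 − 44)/0.1 = 35.
Willingness to pay at Q' = 35: 60.5 − 0.28·35 = 50.7.
ΔQ = 43.4211 − 35 = 8.4211; wedge = 50.7 − 47.5 = 3.2.
DWL = ½ × 8.4211 × 3.2 = $13.47 thousand.

$13.47 thousand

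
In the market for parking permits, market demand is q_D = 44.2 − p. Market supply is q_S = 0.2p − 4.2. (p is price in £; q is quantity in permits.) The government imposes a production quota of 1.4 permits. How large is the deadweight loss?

In inverse form: demand p = 44.2 − q, supply p = 21 + 5q.
Competitive equilibrium: 44.2 − q = 21 + 5q → q* = 3.8667, p* = 40.3333.
At q = 1.4: demand price = 44.2 − 1·1.4 = 42.8; supply price = 21 + 5·1.4 = 28.
Δq = 3.8667 − 1.4 = 2.4667; wedge = 42.8 − 28 = 14.8.
DWL = ½ × 2.4667 × 14.8 = £18.25.

£18.25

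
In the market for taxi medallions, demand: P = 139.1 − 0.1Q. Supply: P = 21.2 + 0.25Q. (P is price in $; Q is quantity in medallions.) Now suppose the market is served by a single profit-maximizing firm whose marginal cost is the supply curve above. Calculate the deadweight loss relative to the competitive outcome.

$980.63

Competitive equilibrium: 139.1 − 0.1Q = 21.2 + 0.25Q → Q* = 336.8571, P* = 105.4143.
Marginal revenue: MR = 139.1 − 0.2Q. Set MR = MC: 139.1 − 0.2Q = 21.2 + 0.25Q → Q_m = 262.
Price P_m = 139.1 − 0.1·262 = 112.9; MC(Q_m) = 21.2 + 0.25·262 = 86.7.
Competitive Q* = 336.8571, so ΔQ = 74.8571; wedge = 112.9 − 86.7 = 26.2.
DWL = ½ × 74.8571 × 26.2 = $980.63.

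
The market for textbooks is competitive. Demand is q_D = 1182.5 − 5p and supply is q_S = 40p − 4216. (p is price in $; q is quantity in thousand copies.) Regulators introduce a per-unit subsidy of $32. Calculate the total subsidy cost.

In inverse form: demand p = 236.5 − 0.2q, supply p = 105.4 + 0.025q.
Competitive equilibrium: 236.5 − 0.2q = 105.4 + 0.025q → q* = 582.6667, p* = 119.9667.
The subsidy lowers effective supply by 32: p = 73.4 + 0.025q.
New quantity: 236.5 − 0.2q = 73.4 + 0.025q → q' = 724.8889.
Total subsidy cost = 32 × 724.8889 = $23196.44 thousand.

$23196.44 thousand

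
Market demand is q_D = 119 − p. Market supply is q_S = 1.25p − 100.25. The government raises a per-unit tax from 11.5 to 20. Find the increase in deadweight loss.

In inverse form: demand p = 119 − q, supply p = 80.2 + 0.8q.
Competitive equilibrium: 119 − q = 80.2 + 0.8q → q* = 21.5556, p* = 97.4444.
For a per-unit tax t: Δq = t/1.8, so DWL = ½·t·(t/1.8) = t²/3.6.
At t = 11.5: DWL = 36.736. At t = 20: DWL = 111.111.
Increase = 111.111 − 36.736 = 74.375.

74.375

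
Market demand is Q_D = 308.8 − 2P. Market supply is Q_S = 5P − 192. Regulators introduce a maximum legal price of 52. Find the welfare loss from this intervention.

In inverse form: demand P = 154.4 − 0.5Q, supply P = 38.4 + 0.2Q.
Competitive equilibrium: 154.4 − 0.5Q = 38.4 + 0.2Q → Q* = 165.7143, P* = 71.5429.
At the ceiling P = 52, quantity supplied = (52 − 38.4)/0.2 = 68.
Willingness to pay at Q' = 68: 154.4 − 0.5·68 = 120.4.
ΔQ = 165.7143 − 68 = 97.7143; wedge = 120.4 − 52 = 68.4.
The triangle = ½ × 97.7143 × 68.4 = 3341.83.

3341.83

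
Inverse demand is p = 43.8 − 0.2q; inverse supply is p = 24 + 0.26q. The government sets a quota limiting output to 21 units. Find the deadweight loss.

111.76

Competitive equilibrium: 43.8 − 0.2q = 24 + 0.26q → q* = 43.0435, p* = 35.1913.
At q = 21: demand price = 43.8 − 0.2·21 = 39.6; supply price = 24 + 0.26·21 = 29.46.
Δq = 43.0435 − 21 = 22.0435; wedge = 39.6 − 29.46 = 10.14.
Welfare loss = ½ × 22.0435 × 10.14 = 111.76.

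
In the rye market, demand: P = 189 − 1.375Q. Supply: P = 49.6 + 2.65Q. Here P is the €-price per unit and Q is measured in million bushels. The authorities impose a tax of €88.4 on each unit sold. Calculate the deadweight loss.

Competitive equilibrium: 189 − 1.375Q = 49.6 + 2.65Q → Q* = 34.6335, P* = 141.3789.
With the tax, the buyer price exceeds the seller price by 88.4: (189 − 1.375Q) − (49.6 + 2.65Q) = 88.4 → Q' = 12.6708.
ΔQ = 34.6335 − 12.6708 = 21.9627; the wedge equals the tax, 88.4.
Welfare loss = ½ × 21.9627 × 88.4 = €970.75 million.

€970.75 million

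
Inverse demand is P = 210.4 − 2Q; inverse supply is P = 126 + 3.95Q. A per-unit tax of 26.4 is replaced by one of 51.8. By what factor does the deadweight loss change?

3.850

Competitive equilibrium: 210.4 − 2Q = 126 + 3.95Q → Q* = 14.1849, P* = 182.0303.
For a per-unit tax t: ΔQ = t/5.95, so DWL = ½·t·(t/5.95) = t²/11.9.
At t = 26.4: DWL = 58.568. At t = 51.8: DWL = 225.482.
Ratio = (51.8/26.4)² = 3.850.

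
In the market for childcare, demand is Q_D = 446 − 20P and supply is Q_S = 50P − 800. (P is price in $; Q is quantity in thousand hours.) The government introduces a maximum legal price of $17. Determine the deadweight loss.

$56 thousand

In inverse form: demand P = 22.3 − 0.05Q, supply P = 16 + 0.02Q.
Competitive equilibrium: 22.3 − 0.05Q = 16 + 0.02Q → Q* = 90, P* = 17.8.
At the ceiling P = 17, quantity supplied = (17 − 16)/0.02 = 50.
Willingness to pay at Q' = 50: 22.3 − 0.05·50 = 19.8.
ΔQ = 90 − 50 = 40; wedge = 19.8 − 17 = 2.8.
The triangle = ½ × 40 × 2.8 = $56 thousand.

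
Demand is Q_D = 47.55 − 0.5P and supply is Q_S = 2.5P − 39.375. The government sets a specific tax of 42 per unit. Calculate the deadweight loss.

367.50

In inverse form: demand P = 95.1 − 2Q, supply P = 15.75 + 0.4Q.
Competitive equilibrium: 95.1 − 2Q = 15.75 + 0.4Q → Q* = 33.0625, P* = 28.975.
With the tax, the buyer price exceeds the seller price by 42: (95.1 − 2Q) − (15.75 + 0.4Q) = 42 → Q' = 15.5625.
ΔQ = 33.0625 − 15.5625 = 17.5; the wedge equals the tax, 42.
Deadweight loss = ½ × 17.5 × 42 = 367.50.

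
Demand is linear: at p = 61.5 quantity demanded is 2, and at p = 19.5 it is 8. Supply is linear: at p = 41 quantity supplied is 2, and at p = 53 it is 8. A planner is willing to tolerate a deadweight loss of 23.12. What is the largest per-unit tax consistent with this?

20.4

Demand slope = (19.5 − 61.5)/(8 − 2) = −7, so p = 75.5 − 7q.
Supply slope = (53 − 41)/(8 − 2) = 2, so p = 37 + 2q.
Competitive equilibrium: 75.5 − 7q = 37 + 2q → q* = 4.2778, p* = 45.5556.
A tax t gives Δq = t/9 and wedge t, so DWL = t²/18.
t²/18 = 23.12 → t² = 416.16 → t = 20.4.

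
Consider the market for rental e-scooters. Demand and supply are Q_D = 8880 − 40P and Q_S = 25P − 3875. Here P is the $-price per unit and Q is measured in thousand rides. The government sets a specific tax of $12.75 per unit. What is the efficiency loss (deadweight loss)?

$1250.48 thousand

In inverse form: demand P = 222 − 0.025Q, supply P = 155 + 0.04Q.
Competitive equilibrium: 222 − 0.025Q = 155 + 0.04Q → Q* = 1030.7692, P* = 196.2308.
With the tax, the buyer price exceeds the seller price by 12.75: (222 − 0.025Q) − (155 + 0.04Q) = 12.75 → Q' = 834.6154.
ΔQ = 1030.7692 − 834.6154 = 196.1538; the wedge equals the tax, 12.75.
DWL = ½ × 196.1538 × 12.75 = $1250.48 thousand.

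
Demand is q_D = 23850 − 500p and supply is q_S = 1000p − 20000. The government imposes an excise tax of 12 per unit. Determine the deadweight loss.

In inverse form: demand p = 47.7 − 0.002q, supply p = 20 + 0.001q.
Competitive equilibrium: 47.7 − 0.002q = 20 + 0.001q → q* = 9233.3333, p* = 29.2333.
With the tax, the buyer price exceeds the seller price by 12: (47.7 − 0.002q) − (20 + 0.001q) = 12 → q' = 5233.3333.
Δq = 9233.3333 − 5233.3333 = 4000; the wedge equals the tax, 12.
Welfare loss = ½ × 4000 × 12 = 24000.

24000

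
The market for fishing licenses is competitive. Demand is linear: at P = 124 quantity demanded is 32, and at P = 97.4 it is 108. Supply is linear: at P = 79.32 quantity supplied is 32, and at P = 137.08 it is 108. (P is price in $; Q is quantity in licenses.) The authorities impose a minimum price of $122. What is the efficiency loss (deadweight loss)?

$662.04

Demand slope = (97.4 − 124)/(108 − 32) = −0.35, so P = 135.2 − 0.35Q.
Supply slope = (137.08 − 79.32)/(108 − 32) = 0.76, so P = 55 + 0.76Q.
Competitive equilibrium: 135.2 − 0.35Q = 55 + 0.76Q → Q* = 72.2523, P* = 109.9117.
At the floor P = 122, quantity demanded = (135.2 − 122)/0.35 = 37.7143.
Sellers' marginal cost at Q' = 37.7143: 55 + 0.76·37.7143 = 83.6629.
ΔQ = 72.2523 − 37.7143 = 34.538; wedge = 122 − 83.6629 = 38.3371.
Welfare loss = ½ × 34.538 × 38.3371 = $662.04.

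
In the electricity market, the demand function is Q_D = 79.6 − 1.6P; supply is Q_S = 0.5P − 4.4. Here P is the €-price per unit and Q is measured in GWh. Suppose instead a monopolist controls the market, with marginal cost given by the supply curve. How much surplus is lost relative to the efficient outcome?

In inverse form: demand P = 49.75 − 0.625Q, supply P = 8.8 + 2Q.
Competitive equilibrium: 49.75 − 0.625Q = 8.8 + 2Q → Q* = 15.6, P* = 40.
Marginal revenue: MR = 49.75 − 1.25Q. Set MR = MC: 49.75 − 1.25Q = 8.8 + 2Q → Q_m = 12.6.
Price P_m = 49.75 − 0.625·12.6 = 41.875; MC(Q_m) = 8.8 + 2·12.6 = 34.
Competitive Q* = 15.6, so ΔQ = 3; wedge = 41.875 − 34 = 7.875.
Welfare loss = ½ × 3 × 7.875 = €11.81.

€11.81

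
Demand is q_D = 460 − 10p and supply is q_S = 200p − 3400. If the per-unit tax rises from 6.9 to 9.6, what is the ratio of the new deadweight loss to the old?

In inverse form: demand p = 46 − 0.1q, supply p = 17 + 0.005q.
Competitive equilibrium: 46 − 0.1q = 17 + 0.005q → q* = 276.1905, p* = 18.381.
For a per-unit tax t: Δq = t/0.105, so DWL = ½·t·(t/0.105) = t²/0.21.
At t = 6.9: DWL = 226.714. At t = 9.6: DWL = 438.857.
Ratio = (9.6/6.9)² = 1.936.

1.936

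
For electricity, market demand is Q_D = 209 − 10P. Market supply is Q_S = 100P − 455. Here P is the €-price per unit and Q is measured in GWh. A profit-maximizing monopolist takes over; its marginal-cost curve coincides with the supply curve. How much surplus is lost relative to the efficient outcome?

In inverse form: demand P = 20.9 − 0.1Q, supply P = 4.55 + 0.01Q.
Competitive equilibrium: 20.9 − 0.1Q = 4.55 + 0.01Q → Q* = 148.6364, P* = 6.0364.
Marginal revenue: MR = 20.9 − 0.2Q. Set MR = MC: 20.9 − 0.2Q = 4.55 + 0.01Q → Q_m = 77.8571.
Price P_m = 20.9 − 0.1·77.8571 = 13.1143; MC(Q_m) = 4.55 + 0.01·77.8571 = 5.3286.
Competitive Q* = 148.6364, so ΔQ = 70.7793; wedge = 13.1143 − 5.3286 = 7.7857.
Deadweight loss = ½ × 70.7793 × 7.7857 = €275.53.

€275.53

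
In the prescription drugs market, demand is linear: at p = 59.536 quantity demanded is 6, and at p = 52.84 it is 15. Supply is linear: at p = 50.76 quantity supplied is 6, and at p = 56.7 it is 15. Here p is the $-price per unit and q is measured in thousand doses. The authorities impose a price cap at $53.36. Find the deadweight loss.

$3.75 thousand

Demand slope = (52.84 − 59.536)/(15 − 6) = −0.744, so p = 64 − 0.744q.
Supply slope = (56.7 − 50.76)/(15 − 6) = 0.66, so p = 46.8 + 0.66q.
Competitive equilibrium: 64 − 0.744q = 46.8 + 0.66q → q* = 12.2507, p* = 54.8855.
At the ceiling p = 53.36, quantity supplied = (53.36 − 46.8)/0.66 = 9.9394.
Willingness to pay at q' = 9.9394: 64 − 0.744·9.9394 = 56.6051.
Δq = 12.2507 − 9.9394 = 2.3113; wedge = 56.6051 − 53.36 = 3.2451.
Welfare loss = ½ × 2.3113 × 3.2451 = $3.75 thousand.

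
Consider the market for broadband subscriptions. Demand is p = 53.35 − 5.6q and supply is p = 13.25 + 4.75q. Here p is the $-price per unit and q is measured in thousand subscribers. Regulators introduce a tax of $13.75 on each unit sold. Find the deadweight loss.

Competitive equilibrium: 53.35 − 5.6q = 13.25 + 4.75q → q* = 3.8744, p* = 31.6534.
With the tax, the buyer price exceeds the seller price by 13.75: (53.35 − 5.6q) − (13.25 + 4.75q) = 13.75 → q' = 2.5459.
Δq = 3.8744 − 2.5459 = 1.3285; the wedge equals the tax, 13.75.
Deadweight loss = ½ × 1.3285 × 13.75 = $9.13 thousand.

$9.13 thousand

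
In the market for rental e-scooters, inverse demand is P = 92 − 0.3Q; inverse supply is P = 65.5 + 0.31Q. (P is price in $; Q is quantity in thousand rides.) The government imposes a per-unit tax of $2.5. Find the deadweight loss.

$5.12 thousand

Competitive equilibrium: 92 − 0.3Q = 65.5 + 0.31Q → Q* = 43.4426, P* = 78.9672.
With the tax, the buyer price exceeds the seller price by 2.5: (92 − 0.3Q) − (65.5 + 0.31Q) = 2.5 → Q' = 39.3443.
ΔQ = 43.4426 − 39.3443 = 4.0983; the wedge equals the tax, 2.5.
Deadweight loss = ½ × 4.0983 × 2.5 = $5.12 thousand.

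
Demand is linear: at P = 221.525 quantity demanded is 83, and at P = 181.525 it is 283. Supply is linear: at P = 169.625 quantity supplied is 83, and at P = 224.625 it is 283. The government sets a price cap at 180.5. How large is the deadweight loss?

Demand slope = (181.525 − 221.525)/(283 − 83) = −0.2, so P = 238.125 − 0.2Q.
Supply slope = (224.625 − 169.625)/(283 − 83) = 0.275, so P = 146.8 + 0.275Q.
Competitive equilibrium: 238.125 − 0.2Q = 146.8 + 0.275Q → Q* = 192.2632, P* = 199.6724.
At the ceiling P = 180.5, quantity supplied = (180.5 − 146.8)/0.275 = 122.5455.
Willingness to pay at Q' = 122.5455: 238.125 − 0.2·122.5455 = 213.6159.
ΔQ = 192.2632 − 122.5455 = 69.7177; wedge = 213.6159 − 180.5 = 33.1159.
Welfare loss = ½ × 69.7177 × 33.1159 = 1154.38.

1154.38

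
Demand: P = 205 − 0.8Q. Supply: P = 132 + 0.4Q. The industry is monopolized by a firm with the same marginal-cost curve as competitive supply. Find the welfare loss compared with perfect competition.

Competitive equilibrium: 205 − 0.8Q = 132 + 0.4Q → Q* = 60.8333, P* = 156.3333.
Marginal revenue: MR = 205 − 1.6Q. Set MR = MC: 205 − 1.6Q = 132 + 0.4Q → Q_m = 36.5.
Price P_m = 205 − 0.8·36.5 = 175.8; MC(Q_m) = 132 + 0.4·36.5 = 146.6.
Competitive Q* = 60.8333, so ΔQ = 24.3333; wedge = 175.8 − 146.6 = 29.2.
The triangle = ½ × 24.3333 × 29.2 = 355.27.

355.27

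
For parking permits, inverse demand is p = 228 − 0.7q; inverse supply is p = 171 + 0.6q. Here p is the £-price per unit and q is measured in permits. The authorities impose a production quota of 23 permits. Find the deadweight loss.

Competitive equilibrium: 228 − 0.7q = 171 + 0.6q → q* = 43.8462, p* = 197.3077.
At q = 23: demand price = 228 − 0.7·23 = 211.9; supply price = 171 + 0.6·23 = 184.8.
Δq = 43.8462 − 23 = 20.8462; wedge = 211.9 − 184.8 = 27.1.
DWL = ½ × 20.8462 × 27.1 = £282.47.

£282.47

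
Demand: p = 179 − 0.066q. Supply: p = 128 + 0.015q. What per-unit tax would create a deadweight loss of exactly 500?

Competitive equilibrium: 179 − 0.066q = 128 + 0.015q → q* = 629.6296, p* = 137.4444.
A tax t gives Δq = t/0.081 and wedge t, so DWL = t²/0.162.
t²/0.162 = 500 → t² = 81 → t = 9.

9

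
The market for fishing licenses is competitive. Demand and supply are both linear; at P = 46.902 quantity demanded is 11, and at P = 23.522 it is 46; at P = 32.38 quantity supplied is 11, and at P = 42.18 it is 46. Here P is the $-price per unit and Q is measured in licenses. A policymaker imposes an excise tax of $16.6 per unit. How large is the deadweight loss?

Demand slope = (23.522 − 46.902)/(46 − 11) = −0.668, so P = 54.25 − 0.668Q.
Supply slope = (42.18 − 32.38)/(46 − 11) = 0.28, so P = 29.3 + 0.28Q.
Competitive equilibrium: 54.25 − 0.668Q = 29.3 + 0.28Q → Q* = 26.3186, P* = 36.6692.
With the tax, the buyer price exceeds the seller price by 16.6: (54.25 − 0.668Q) − (29.3 + 0.28Q) = 16.6 → Q' = 8.808.
ΔQ = 26.3186 − 8.808 = 17.5106; the wedge equals the tax, 16.6.
Deadweight loss = ½ × 17.5106 × 16.6 = $145.34.

$145.34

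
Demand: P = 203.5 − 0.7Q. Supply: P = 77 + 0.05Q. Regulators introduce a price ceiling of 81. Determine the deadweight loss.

Competitive equilibrium: 203.5 − 0.7Q = 77 + 0.05Q → Q* = 168.6667, P* = 85.4333.
At the ceiling P = 81, quantity supplied = (81 − 77)/0.05 = 80.
Willingness to pay at Q' = 80: 203.5 − 0.7·80 = 147.5.
ΔQ = 168.6667 − 80 = 88.6667; wedge = 147.5 − 81 = 66.5.
The triangle = ½ × 88.6667 × 66.5 = 2948.17.

2948.17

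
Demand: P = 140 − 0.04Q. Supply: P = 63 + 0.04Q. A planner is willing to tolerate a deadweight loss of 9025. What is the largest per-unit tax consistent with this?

38

Competitive equilibrium: 140 − 0.04Q = 63 + 0.04Q → Q* = 962.5, P* = 101.5.
A tax t gives ΔQ = t/0.08 and wedge t, so DWL = t²/0.16.
t²/0.16 = 9025 → t² = 1444 → t = 38.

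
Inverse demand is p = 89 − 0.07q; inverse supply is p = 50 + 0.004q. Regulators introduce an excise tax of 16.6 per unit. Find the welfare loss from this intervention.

1861.89

Competitive equilibrium: 89 − 0.07q = 50 + 0.004q → q* = 527.027, p* = 52.1081.
With the tax, the buyer price exceeds the seller price by 16.6: (89 − 0.07q) − (50 + 0.004q) = 16.6 → q' = 302.7027.
Δq = 527.027 − 302.7027 = 224.3243; the wedge equals the tax, 16.6.
The triangle = ½ × 224.3243 × 16.6 = 1861.89.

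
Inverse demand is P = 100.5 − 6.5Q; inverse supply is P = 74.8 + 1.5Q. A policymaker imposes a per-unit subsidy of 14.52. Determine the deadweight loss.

13.18

Competitive equilibrium: 100.5 − 6.5Q = 74.8 + 1.5Q → Q* = 3.2125, P* = 79.6188.
The subsidy lowers effective supply by 14.52: P = 60.28 + 1.5Q.
New quantity: 100.5 − 6.5Q = 60.28 + 1.5Q → Q' = 5.0275.
Overproduction ΔQ = 5.0275 − 3.2125 = 1.815; wedge = subsidy = 14.52.
DWL = ½ × 1.815 × 14.52 = 13.18.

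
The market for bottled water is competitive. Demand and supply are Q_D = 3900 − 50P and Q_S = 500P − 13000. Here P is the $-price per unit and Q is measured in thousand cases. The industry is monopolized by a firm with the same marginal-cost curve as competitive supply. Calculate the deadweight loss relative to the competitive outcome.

$13935.27 thousand

In inverse form: demand P = 78 − 0.02Q, supply P = 26 + 0.002Q.
Competitive equilibrium: 78 − 0.02Q = 26 + 0.002Q → Q* = 2363.6364, P* = 30.7273.
Marginal revenue: MR = 78 − 0.04Q. Set MR = MC: 78 − 0.04Q = 26 + 0.002Q → Q_m = 1238.0952.
Price P_m = 78 − 0.02·1238.0952 = 53.2381; MC(Q_m) = 26 + 0.002·1238.0952 = 28.4762.
Competitive Q* = 2363.6364, so ΔQ = 1125.5412; wedge = 53.2381 − 28.4762 = 24.7619.
Deadweight loss = ½ × 1125.5412 × 24.7619 = $13935.27 thousand.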